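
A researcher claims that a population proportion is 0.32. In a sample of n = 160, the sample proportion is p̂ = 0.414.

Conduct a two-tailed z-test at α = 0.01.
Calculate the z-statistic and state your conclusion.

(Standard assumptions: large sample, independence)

Answer: z = 2.5489, fail to reject H₀

Derivation:
H₀: p = 0.32, H₁: p ≠ 0.32
Standard error: SE = √(p₀(1-p₀)/n) = √(0.32×0.68/160) = 0.036878
z-statistic: z = (p̂ - p₀)/SE = (0.414 - 0.32)/0.036878 = 2.5489
Critical value: z_0.005 = ±2.576
p-value = 0.0108
Decision: fail to reject H₀ at α = 0.01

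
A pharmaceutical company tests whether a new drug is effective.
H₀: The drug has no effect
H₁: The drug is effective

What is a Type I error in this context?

Answer: Concluding the drug is effective when it actually has no effect

Derivation:
A Type I error (probability α) occurs when we reject a true H₀.
A Type II error (probability β) occurs when we fail to reject a false H₀.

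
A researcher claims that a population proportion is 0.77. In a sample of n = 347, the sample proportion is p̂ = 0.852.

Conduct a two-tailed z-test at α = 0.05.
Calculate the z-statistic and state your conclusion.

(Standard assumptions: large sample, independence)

Answer: z = 3.6298, reject H₀

Derivation:
H₀: p = 0.77, H₁: p ≠ 0.77
Standard error: SE = √(p₀(1-p₀)/n) = √(0.77×0.23/347) = 0.022591
z-statistic: z = (p̂ - p₀)/SE = (0.852 - 0.77)/0.022591 = 3.6298
Critical value: z_0.025 = ±1.960
p-value = 0.0003
Decision: reject H₀ at α = 0.05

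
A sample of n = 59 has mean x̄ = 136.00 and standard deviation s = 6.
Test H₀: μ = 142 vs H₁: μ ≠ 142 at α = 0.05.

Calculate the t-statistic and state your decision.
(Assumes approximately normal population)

Answer: t = -7.6815, reject H₀

Derivation:
df = n - 1 = 58
SE = s/√n = 6/√59 = 0.7811
t = (x̄ - μ₀)/SE = (136.00 - 142)/0.7811 = -7.6815
Critical value: t_{0.025,58} = ±2.002
p-value < 0.0001
Decision: reject H₀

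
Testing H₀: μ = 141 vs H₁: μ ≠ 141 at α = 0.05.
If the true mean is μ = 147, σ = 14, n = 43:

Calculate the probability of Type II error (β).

SE = σ/√n = 14/√43 = 2.1350
Critical values: μ₀ ± z_0.025×SE = 141 ± 1.960×2.1350
Acceptance region: (136.8154, 145.1846)
Under H₁ (μ = 147): z_high = (145.1846 - 147)/2.1350 = -0.8503, z_low = (136.8154 - 147)/2.1350 = -4.7703
β = P(not reject | H₁) = Φ(-0.8503) - Φ(-4.7703) ≈ 0.1976

Answer: β ≈ 0.1976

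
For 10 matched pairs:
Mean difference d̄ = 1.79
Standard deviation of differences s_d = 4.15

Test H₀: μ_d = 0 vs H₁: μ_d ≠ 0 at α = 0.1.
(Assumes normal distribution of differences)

df = n - 1 = 9
SE = s_d/√n = 4.15/√10 = 1.3123
t = d̄/SE = 1.79/1.3123 = 1.3640
Critical value: t_{0.05,9} = ±1.833
p-value ≈ 0.2057
Decision: fail to reject H₀

Answer: t = 1.3640, fail to reject H₀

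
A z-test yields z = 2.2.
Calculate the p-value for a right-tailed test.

For z = 2.2:
p = P(Z > 2.2) = 1 - Φ(2.2) = 0.0139

Answer: p-value ≈ 0.0139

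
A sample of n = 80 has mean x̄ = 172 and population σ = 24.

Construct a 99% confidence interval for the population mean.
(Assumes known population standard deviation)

Confidence level: 99%, α = 0.01
z_0.005 = 2.576
SE = σ/√n = 24/√80 = 2.6833
Margin of error = 2.576 × 2.6833 = 6.9122
CI: x̄ ± margin = 172 ± 6.9122
CI: (165.0878, 178.9122)

Answer: (165.0878, 178.9122)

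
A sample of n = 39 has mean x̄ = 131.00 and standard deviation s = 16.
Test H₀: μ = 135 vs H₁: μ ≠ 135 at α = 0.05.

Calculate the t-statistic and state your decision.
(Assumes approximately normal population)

df = n - 1 = 38
SE = s/√n = 16/√39 = 2.5621
t = (x̄ - μ₀)/SE = (131.00 - 135)/2.5621 = -1.5612
Critical value: t_{0.025,38} = ±2.024
p-value ≈ 0.1268
Decision: fail to reject H₀

Answer: t = -1.5612, fail to reject H₀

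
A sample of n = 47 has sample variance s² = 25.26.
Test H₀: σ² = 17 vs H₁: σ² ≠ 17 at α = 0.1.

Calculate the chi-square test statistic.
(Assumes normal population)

Answer: χ² = 68.3506, reject H₀

Derivation:
df = n - 1 = 46
χ² = (n-1)s²/σ₀² = 46×25.26/17 = 68.3506
Critical values: χ²_{0.95,46} = 31.439, χ²_{0.05,46} = 62.830
Rejection region: χ² < 31.439 or χ² > 62.830
Decision: reject H₀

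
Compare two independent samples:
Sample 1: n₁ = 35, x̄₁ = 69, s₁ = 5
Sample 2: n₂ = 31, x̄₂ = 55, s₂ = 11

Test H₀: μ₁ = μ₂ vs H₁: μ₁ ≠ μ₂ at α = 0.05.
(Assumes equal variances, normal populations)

Answer: t = 6.7846, reject H₀

Derivation:
Pooled variance: s²_p = [34×5² + 30×11²]/(64) = 70.0000
s_p = 8.3666
SE = s_p×√(1/n₁ + 1/n₂) = 8.3666×√(1/35 + 1/31) = 2.0635
t = (x̄₁ - x̄₂)/SE = (69 - 55)/2.0635 = 6.7846
df = 64, t-critical = ±1.998
Decision: reject H₀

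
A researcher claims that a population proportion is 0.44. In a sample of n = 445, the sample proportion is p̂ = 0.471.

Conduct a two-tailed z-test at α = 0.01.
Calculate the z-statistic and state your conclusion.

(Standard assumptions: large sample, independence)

H₀: p = 0.44, H₁: p ≠ 0.44
Standard error: SE = √(p₀(1-p₀)/n) = √(0.44×0.56/445) = 0.023531
z-statistic: z = (p̂ - p₀)/SE = (0.471 - 0.44)/0.023531 = 1.3174
Critical value: z_0.005 = ±2.576
p-value = 0.1877
Decision: fail to reject H₀ at α = 0.01

Answer: z = 1.3174, fail to reject H₀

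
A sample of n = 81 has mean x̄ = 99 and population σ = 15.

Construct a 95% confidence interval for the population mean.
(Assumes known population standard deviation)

Answer: (95.7333, 102.2667)

Derivation:
Confidence level: 95%, α = 0.05
z_0.025 = 1.960
SE = σ/√n = 15/√81 = 1.6667
Margin of error = 1.960 × 1.6667 = 3.2667
CI: x̄ ± margin = 99 ± 3.2667
CI: (95.7333, 102.2667)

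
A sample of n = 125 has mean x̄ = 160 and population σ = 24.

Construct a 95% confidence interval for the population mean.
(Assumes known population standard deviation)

Confidence level: 95%, α = 0.05
z_0.025 = 1.960
SE = σ/√n = 24/√125 = 2.1466
Margin of error = 1.960 × 2.1466 = 4.2073
CI: x̄ ± margin = 160 ± 4.2073
CI: (155.7927, 164.2073)

Answer: (155.7927, 164.2073)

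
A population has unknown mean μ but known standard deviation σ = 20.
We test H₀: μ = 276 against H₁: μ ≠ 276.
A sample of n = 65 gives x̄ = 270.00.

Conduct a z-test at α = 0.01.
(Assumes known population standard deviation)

Standard error: SE = σ/√n = 20/√65 = 2.4807
z-statistic: z = (x̄ - μ₀)/SE = (270.00 - 276)/2.4807 = -2.4187
Critical value: ±2.576
p-value = 0.0156
Decision: fail to reject H₀

Answer: z = -2.4187, fail to reject H₀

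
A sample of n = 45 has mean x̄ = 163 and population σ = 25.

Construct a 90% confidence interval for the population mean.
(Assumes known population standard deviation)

Answer: (156.8694, 169.1306)

Derivation:
Confidence level: 90%, α = 0.1
z_0.05 = 1.645
SE = σ/√n = 25/√45 = 3.7268
Margin of error = 1.645 × 3.7268 = 6.1306
CI: x̄ ± margin = 163 ± 6.1306
CI: (156.8694, 169.1306)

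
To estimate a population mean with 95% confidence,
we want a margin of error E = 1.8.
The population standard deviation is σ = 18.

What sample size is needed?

z_0.025 = 1.960
n = (z×σ/E)² = (1.960×18/1.8)²
n = 384.1600
Round up: n = 385

Answer: n = 385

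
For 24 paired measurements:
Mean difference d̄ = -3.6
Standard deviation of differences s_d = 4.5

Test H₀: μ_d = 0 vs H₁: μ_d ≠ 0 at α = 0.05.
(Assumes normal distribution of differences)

Answer: t = -3.9190, reject H₀

Derivation:
df = n - 1 = 23
SE = s_d/√n = 4.5/√24 = 0.9186
t = d̄/SE = -3.6/0.9186 = -3.9190
Critical value: t_{0.025,23} = ±2.069
p-value ≈ 0.0007
Decision: reject H₀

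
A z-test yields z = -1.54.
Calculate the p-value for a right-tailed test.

Answer: p-value ≈ 0.9382

Derivation:
For z = -1.54:
p = P(Z > -1.54) = 1 - Φ(-1.54) = 0.9382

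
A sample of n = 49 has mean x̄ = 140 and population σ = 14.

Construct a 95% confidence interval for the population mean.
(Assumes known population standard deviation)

Confidence level: 95%, α = 0.05
z_0.025 = 1.960
SE = σ/√n = 14/√49 = 2.0000
Margin of error = 1.960 × 2.0000 = 3.9200
CI: x̄ ± margin = 140 ± 3.9200
CI: (136.0800, 143.9200)

Answer: (136.0800, 143.9200)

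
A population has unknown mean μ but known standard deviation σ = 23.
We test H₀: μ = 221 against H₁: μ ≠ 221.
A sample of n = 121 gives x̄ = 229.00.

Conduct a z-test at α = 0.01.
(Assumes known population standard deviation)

Answer: z = 3.8261, reject H₀

Derivation:
Standard error: SE = σ/√n = 23/√121 = 2.0909
z-statistic: z = (x̄ - μ₀)/SE = (229.00 - 221)/2.0909 = 3.8261
Critical value: ±2.576
p-value = 0.0001
Decision: reject H₀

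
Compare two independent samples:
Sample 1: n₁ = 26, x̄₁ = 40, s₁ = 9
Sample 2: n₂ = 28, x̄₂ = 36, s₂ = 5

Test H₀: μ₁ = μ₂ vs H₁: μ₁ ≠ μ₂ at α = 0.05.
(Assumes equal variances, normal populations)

Pooled variance: s²_p = [25×9² + 27×5²]/(52) = 51.9231
s_p = 7.2058
SE = s_p×√(1/n₁ + 1/n₂) = 7.2058×√(1/26 + 1/28) = 1.9625
t = (x̄₁ - x̄₂)/SE = (40 - 36)/1.9625 = 2.0382
df = 52, t-critical = ±2.007
Decision: reject H₀

Answer: t = 2.0382, reject H₀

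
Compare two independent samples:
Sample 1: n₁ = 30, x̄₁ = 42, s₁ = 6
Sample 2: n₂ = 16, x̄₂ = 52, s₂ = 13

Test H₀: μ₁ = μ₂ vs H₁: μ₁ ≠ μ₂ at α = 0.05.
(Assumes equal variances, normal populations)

Answer: t = -3.5817, reject H₀

Derivation:
Pooled variance: s²_p = [29×6² + 15×13²]/(44) = 81.3409
s_p = 9.0189
SE = s_p×√(1/n₁ + 1/n₂) = 9.0189×√(1/30 + 1/16) = 2.7920
t = (x̄₁ - x̄₂)/SE = (42 - 52)/2.7920 = -3.5817
df = 44, t-critical = ±2.015
Decision: reject H₀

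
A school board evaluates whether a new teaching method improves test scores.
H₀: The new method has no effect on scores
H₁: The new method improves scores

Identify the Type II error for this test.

Answer: Failing to adopt an effective teaching method

Derivation:
Type I error: rejecting H₀ when it is actually true (false positive).
Type II error: failing to reject H₀ when H₁ is actually true (false negative).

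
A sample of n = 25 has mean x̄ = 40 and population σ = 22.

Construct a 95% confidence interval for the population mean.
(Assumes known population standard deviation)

Confidence level: 95%, α = 0.05
z_0.025 = 1.960
SE = σ/√n = 22/√25 = 4.4000
Margin of error = 1.960 × 4.4000 = 8.6240
CI: x̄ ± margin = 40 ± 8.6240
CI: (31.3760, 48.6240)

Answer: (31.3760, 48.6240)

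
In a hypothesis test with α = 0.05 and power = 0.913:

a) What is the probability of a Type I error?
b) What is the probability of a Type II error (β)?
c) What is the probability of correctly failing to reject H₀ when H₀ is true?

Answer: a) 0.05, b) 0.087, c) 0.95

Derivation:
a) Type I error probability = α = 0.05
b) Power = P(reject H₀ | H₁ true) = 1 - β = 0.913, so Type II error probability = β = 1 - Power = 0.087
c) P(fail to reject H₀ | H₀ true) = 1 - α = 0.95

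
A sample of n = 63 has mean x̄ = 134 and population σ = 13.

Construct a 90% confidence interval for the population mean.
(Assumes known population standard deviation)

Answer: (131.3058, 136.6942)

Derivation:
Confidence level: 90%, α = 0.1
z_0.05 = 1.645
SE = σ/√n = 13/√63 = 1.6378
Margin of error = 1.645 × 1.6378 = 2.6942
CI: x̄ ± margin = 134 ± 2.6942
CI: (131.3058, 136.6942)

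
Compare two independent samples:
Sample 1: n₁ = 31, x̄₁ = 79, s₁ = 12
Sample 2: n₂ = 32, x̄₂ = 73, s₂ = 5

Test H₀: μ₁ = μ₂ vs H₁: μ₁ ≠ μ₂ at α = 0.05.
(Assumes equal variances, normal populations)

Answer: t = 2.6051, reject H₀

Derivation:
Pooled variance: s²_p = [30×12² + 31×5²]/(61) = 83.5246
s_p = 9.1392
SE = s_p×√(1/n₁ + 1/n₂) = 9.1392×√(1/31 + 1/32) = 2.3032
t = (x̄₁ - x̄₂)/SE = (79 - 73)/2.3032 = 2.6051
df = 61, t-critical = ±2.000
Decision: reject H₀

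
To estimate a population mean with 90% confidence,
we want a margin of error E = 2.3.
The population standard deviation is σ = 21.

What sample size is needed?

z_0.05 = 1.645
n = (z×σ/E)² = (1.645×21/2.3)²
n = 225.5873
Round up: n = 226

Answer: n = 226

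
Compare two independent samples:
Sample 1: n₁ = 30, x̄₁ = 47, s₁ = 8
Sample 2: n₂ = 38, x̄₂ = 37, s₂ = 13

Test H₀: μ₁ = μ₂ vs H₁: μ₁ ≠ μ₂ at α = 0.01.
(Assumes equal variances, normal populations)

Pooled variance: s²_p = [29×8² + 37×13²]/(66) = 122.8636
s_p = 11.0844
SE = s_p×√(1/n₁ + 1/n₂) = 11.0844×√(1/30 + 1/38) = 2.7072
t = (x̄₁ - x̄₂)/SE = (47 - 37)/2.7072 = 3.6939
df = 66, t-critical = ±2.652
Decision: reject H₀

Answer: t = 3.6939, reject H₀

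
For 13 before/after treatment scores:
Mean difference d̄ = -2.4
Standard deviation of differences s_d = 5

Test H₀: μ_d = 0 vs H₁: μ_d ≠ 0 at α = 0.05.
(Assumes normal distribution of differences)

Answer: t = -1.7306, fail to reject H₀

Derivation:
df = n - 1 = 12
SE = s_d/√n = 5/√13 = 1.3868
t = d̄/SE = -2.4/1.3868 = -1.7306
Critical value: t_{0.025,12} = ±2.179
p-value ≈ 0.1091
Decision: fail to reject H₀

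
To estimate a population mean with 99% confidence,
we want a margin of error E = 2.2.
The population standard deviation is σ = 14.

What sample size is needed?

z_0.005 = 2.576
n = (z×σ/E)² = (2.576×14/2.2)²
n = 268.7215
Round up: n = 269

Answer: n = 269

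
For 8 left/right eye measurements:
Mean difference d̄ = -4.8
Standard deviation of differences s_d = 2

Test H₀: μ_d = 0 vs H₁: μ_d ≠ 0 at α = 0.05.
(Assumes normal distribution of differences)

Answer: t = -6.7883, reject H₀

Derivation:
df = n - 1 = 7
SE = s_d/√n = 2/√8 = 0.7071
t = d̄/SE = -4.8/0.7071 = -6.7883
Critical value: t_{0.025,7} = ±2.365
p-value ≈ 0.0003
Decision: reject H₀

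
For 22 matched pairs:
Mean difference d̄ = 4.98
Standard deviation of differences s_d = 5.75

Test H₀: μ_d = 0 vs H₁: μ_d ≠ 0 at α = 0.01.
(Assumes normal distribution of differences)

Answer: t = 4.0623, reject H₀

Derivation:
df = n - 1 = 21
SE = s_d/√n = 5.75/√22 = 1.2259
t = d̄/SE = 4.98/1.2259 = 4.0623
Critical value: t_{0.005,21} = ±2.831
p-value ≈ 0.0006
Decision: reject H₀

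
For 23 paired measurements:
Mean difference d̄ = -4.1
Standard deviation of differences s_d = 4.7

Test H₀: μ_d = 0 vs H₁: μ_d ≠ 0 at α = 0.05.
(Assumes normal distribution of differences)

df = n - 1 = 22
SE = s_d/√n = 4.7/√23 = 0.9800
t = d̄/SE = -4.1/0.9800 = -4.1837
Critical value: t_{0.025,22} = ±2.074
p-value ≈ 0.0004
Decision: reject H₀

Answer: t = -4.1837, reject H₀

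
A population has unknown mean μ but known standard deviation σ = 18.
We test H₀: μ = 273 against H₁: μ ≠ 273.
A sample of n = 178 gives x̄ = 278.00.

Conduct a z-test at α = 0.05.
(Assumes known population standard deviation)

Answer: z = 3.7059, reject H₀

Derivation:
Standard error: SE = σ/√n = 18/√178 = 1.3492
z-statistic: z = (x̄ - μ₀)/SE = (278.00 - 273)/1.3492 = 3.7059
Critical value: ±1.960
p-value = 0.0002
Decision: reject H₀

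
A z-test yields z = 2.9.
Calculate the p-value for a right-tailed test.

For z = 2.9:
p = P(Z > 2.9) = 1 - Φ(2.9) = 0.0019

Answer: p-value ≈ 0.0019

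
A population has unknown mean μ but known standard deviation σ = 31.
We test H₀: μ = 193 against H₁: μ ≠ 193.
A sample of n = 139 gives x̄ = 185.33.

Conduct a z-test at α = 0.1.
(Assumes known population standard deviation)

Standard error: SE = σ/√n = 31/√139 = 2.6294
z-statistic: z = (x̄ - μ₀)/SE = (185.33 - 193)/2.6294 = -2.9170
Critical value: ±1.645
p-value = 0.0035
Decision: reject H₀

Answer: z = -2.9170, reject H₀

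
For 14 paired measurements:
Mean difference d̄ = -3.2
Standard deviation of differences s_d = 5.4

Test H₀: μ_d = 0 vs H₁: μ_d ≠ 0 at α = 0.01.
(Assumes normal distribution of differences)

Answer: t = -2.2173, fail to reject H₀

Derivation:
df = n - 1 = 13
SE = s_d/√n = 5.4/√14 = 1.4432
t = d̄/SE = -3.2/1.4432 = -2.2173
Critical value: t_{0.005,13} = ±3.012
p-value ≈ 0.0450
Decision: fail to reject H₀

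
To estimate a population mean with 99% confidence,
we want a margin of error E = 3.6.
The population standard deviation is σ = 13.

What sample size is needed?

Answer: n = 87

Derivation:
z_0.005 = 2.576
n = (z×σ/E)² = (2.576×13/3.6)²
n = 86.5313
Round up: n = 87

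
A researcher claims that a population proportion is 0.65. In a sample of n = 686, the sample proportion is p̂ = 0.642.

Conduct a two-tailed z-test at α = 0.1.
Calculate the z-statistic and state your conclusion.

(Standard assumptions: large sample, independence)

H₀: p = 0.65, H₁: p ≠ 0.65
Standard error: SE = √(p₀(1-p₀)/n) = √(0.65×0.35/686) = 0.018211
z-statistic: z = (p̂ - p₀)/SE = (0.642 - 0.65)/0.018211 = -0.4393
Critical value: z_0.05 = ±1.645
p-value = 0.6604
Decision: fail to reject H₀ at α = 0.1

Answer: z = -0.4393, fail to reject H₀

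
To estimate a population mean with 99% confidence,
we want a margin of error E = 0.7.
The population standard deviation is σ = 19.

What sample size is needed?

Answer: n = 4889

Derivation:
z_0.005 = 2.576
n = (z×σ/E)² = (2.576×19/0.7)²
n = 4888.8064
Round up: n = 4889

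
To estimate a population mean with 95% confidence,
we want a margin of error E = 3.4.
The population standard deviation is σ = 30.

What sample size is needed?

Answer: n = 300

Derivation:
z_0.025 = 1.960
n = (z×σ/E)² = (1.960×30/3.4)²
n = 299.0865
Round up: n = 300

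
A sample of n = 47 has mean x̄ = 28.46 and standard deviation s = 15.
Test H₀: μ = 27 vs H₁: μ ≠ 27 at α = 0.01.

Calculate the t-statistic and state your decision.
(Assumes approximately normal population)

Answer: t = 0.6673, fail to reject H₀

Derivation:
df = n - 1 = 46
SE = s/√n = 15/√47 = 2.1880
t = (x̄ - μ₀)/SE = (28.46 - 27)/2.1880 = 0.6673
Critical value: t_{0.005,46} = ±2.687
p-value ≈ 0.5079
Decision: fail to reject H₀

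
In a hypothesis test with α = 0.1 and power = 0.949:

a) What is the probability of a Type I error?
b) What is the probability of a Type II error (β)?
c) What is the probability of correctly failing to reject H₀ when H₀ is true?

a) Type I error probability = α = 0.1
b) Power = P(reject H₀ | H₁ true) = 1 - β = 0.949, so Type II error probability = β = 1 - Power = 0.051
c) P(fail to reject H₀ | H₀ true) = 1 - α = 0.9

Answer: a) 0.1, b) 0.051, c) 0.9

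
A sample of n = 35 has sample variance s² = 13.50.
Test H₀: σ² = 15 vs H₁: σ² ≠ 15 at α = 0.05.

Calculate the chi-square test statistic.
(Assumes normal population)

df = n - 1 = 34
χ² = (n-1)s²/σ₀² = 34×13.50/15 = 30.6000
Critical values: χ²_{0.975,34} = 19.806, χ²_{0.025,34} = 51.966
Rejection region: χ² < 19.806 or χ² > 51.966
Decision: fail to reject H₀

Answer: χ² = 30.6000, fail to reject H₀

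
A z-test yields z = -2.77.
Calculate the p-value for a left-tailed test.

For z = -2.77:
p = P(Z < -2.77) = Φ(-2.77) = 0.0028

Answer: p-value ≈ 0.0028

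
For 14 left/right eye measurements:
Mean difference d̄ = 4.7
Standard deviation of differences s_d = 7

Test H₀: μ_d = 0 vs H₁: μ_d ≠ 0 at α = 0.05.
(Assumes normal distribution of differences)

df = n - 1 = 13
SE = s_d/√n = 7/√14 = 1.8708
t = d̄/SE = 4.7/1.8708 = 2.5123
Critical value: t_{0.025,13} = ±2.160
p-value ≈ 0.0260
Decision: reject H₀

Answer: t = 2.5123, reject H₀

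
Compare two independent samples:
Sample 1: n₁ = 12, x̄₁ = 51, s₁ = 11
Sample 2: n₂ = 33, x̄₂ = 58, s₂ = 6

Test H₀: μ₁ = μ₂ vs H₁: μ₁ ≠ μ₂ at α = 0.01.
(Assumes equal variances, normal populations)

Answer: t = -2.7327, reject H₀

Derivation:
Pooled variance: s²_p = [11×11² + 32×6²]/(43) = 57.7442
s_p = 7.5990
SE = s_p×√(1/n₁ + 1/n₂) = 7.5990×√(1/12 + 1/33) = 2.5616
t = (x̄₁ - x̄₂)/SE = (51 - 58)/2.5616 = -2.7327
df = 43, t-critical = ±2.695
Decision: reject H₀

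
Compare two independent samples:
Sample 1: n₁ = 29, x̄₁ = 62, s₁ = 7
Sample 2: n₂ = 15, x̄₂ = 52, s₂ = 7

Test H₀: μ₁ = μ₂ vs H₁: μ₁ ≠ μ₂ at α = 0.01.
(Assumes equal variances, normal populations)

Pooled variance: s²_p = [28×7² + 14×7²]/(42) = 49.0000
s_p = 7.0000
SE = s_p×√(1/n₁ + 1/n₂) = 7.0000×√(1/29 + 1/15) = 2.2263
t = (x̄₁ - x̄₂)/SE = (62 - 52)/2.2263 = 4.4918
df = 42, t-critical = ±2.698
Decision: reject H₀

Answer: t = 4.4918, reject H₀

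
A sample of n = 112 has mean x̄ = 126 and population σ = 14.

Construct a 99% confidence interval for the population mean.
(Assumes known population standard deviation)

Answer: (122.5922, 129.4078)

Derivation:
Confidence level: 99%, α = 0.01
z_0.005 = 2.576
SE = σ/√n = 14/√112 = 1.3229
Margin of error = 2.576 × 1.3229 = 3.4078
CI: x̄ ± margin = 126 ± 3.4078
CI: (122.5922, 129.4078)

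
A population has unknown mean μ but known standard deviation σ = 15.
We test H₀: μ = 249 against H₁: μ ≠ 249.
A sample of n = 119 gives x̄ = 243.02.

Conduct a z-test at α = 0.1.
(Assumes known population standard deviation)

Standard error: SE = σ/√n = 15/√119 = 1.3750
z-statistic: z = (x̄ - μ₀)/SE = (243.02 - 249)/1.3750 = -4.3491
Critical value: ±1.645
p-value < 0.0001
Decision: reject H₀

Answer: z = -4.3491, reject H₀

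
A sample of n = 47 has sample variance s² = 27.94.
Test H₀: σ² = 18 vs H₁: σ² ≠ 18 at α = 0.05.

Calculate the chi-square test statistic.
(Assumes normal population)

df = n - 1 = 46
χ² = (n-1)s²/σ₀² = 46×27.94/18 = 71.4022
Critical values: χ²_{0.975,46} = 29.160, χ²_{0.025,46} = 66.617
Rejection region: χ² < 29.160 or χ² > 66.617
Decision: reject H₀

Answer: χ² = 71.4022, reject H₀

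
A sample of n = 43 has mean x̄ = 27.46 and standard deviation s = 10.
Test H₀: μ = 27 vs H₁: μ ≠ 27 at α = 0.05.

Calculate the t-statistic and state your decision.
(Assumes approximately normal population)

Answer: t = 0.3016, fail to reject H₀

Derivation:
df = n - 1 = 42
SE = s/√n = 10/√43 = 1.5250
t = (x̄ - μ₀)/SE = (27.46 - 27)/1.5250 = 0.3016
Critical value: t_{0.025,42} = ±2.018
p-value ≈ 0.7644
Decision: fail to reject H₀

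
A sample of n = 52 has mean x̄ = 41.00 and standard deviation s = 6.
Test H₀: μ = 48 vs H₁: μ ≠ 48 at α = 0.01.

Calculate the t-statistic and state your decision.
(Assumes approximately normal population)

Answer: t = -8.4125, reject H₀

Derivation:
df = n - 1 = 51
SE = s/√n = 6/√52 = 0.8321
t = (x̄ - μ₀)/SE = (41.00 - 48)/0.8321 = -8.4125
Critical value: t_{0.005,51} = ±2.676
p-value < 0.0001
Decision: reject H₀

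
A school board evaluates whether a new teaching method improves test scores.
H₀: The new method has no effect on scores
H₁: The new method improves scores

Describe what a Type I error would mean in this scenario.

Answer: Concluding the new method improves scores when it actually doesn't

Derivation:
Type I error (α): Rejecting H₀ when H₀ is true
Type II error (β): Failing to reject H₀ when H₁ is true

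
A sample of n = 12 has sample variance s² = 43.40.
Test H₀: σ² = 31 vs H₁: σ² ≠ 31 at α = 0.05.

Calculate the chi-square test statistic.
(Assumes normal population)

Answer: χ² = 15.4000, fail to reject H₀

Derivation:
df = n - 1 = 11
χ² = (n-1)s²/σ₀² = 11×43.40/31 = 15.4000
Critical values: χ²_{0.975,11} = 3.816, χ²_{0.025,11} = 21.920
Rejection region: χ² < 3.816 or χ² > 21.920
Decision: fail to reject H₀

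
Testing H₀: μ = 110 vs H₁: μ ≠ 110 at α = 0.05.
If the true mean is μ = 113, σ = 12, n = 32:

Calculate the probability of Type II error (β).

SE = σ/√n = 12/√32 = 2.1213
Critical values: μ₀ ± z_0.025×SE = 110 ± 1.960×2.1213
Acceptance region: (105.8423, 114.1577)
Under H₁ (μ = 113): z_high = (114.1577 - 113)/2.1213 = 0.5458, z_low = (105.8423 - 113)/2.1213 = -3.3742
β = P(not reject | H₁) = Φ(0.5458) - Φ(-3.3742) ≈ 0.7070

Answer: β ≈ 0.7070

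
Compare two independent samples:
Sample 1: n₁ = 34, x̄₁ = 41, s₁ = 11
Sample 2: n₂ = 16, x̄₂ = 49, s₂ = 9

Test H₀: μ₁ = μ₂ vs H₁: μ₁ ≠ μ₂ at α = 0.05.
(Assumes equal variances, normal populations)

Answer: t = -2.5333, reject H₀

Derivation:
Pooled variance: s²_p = [33×11² + 15×9²]/(48) = 108.5000
s_p = 10.4163
SE = s_p×√(1/n₁ + 1/n₂) = 10.4163×√(1/34 + 1/16) = 3.1579
t = (x̄₁ - x̄₂)/SE = (41 - 49)/3.1579 = -2.5333
df = 48, t-critical = ±2.011
Decision: reject H₀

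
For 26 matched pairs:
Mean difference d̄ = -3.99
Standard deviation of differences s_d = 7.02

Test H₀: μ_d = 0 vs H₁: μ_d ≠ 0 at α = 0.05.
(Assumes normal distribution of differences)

df = n - 1 = 25
SE = s_d/√n = 7.02/√26 = 1.3767
t = d̄/SE = -3.99/1.3767 = -2.8982
Critical value: t_{0.025,25} = ±2.060
p-value ≈ 0.0077
Decision: reject H₀

Answer: t = -2.8982, reject H₀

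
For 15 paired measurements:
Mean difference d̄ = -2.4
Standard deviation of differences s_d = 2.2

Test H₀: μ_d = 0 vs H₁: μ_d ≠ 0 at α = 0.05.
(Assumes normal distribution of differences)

df = n - 1 = 14
SE = s_d/√n = 2.2/√15 = 0.5680
t = d̄/SE = -2.4/0.5680 = -4.2254
Critical value: t_{0.025,14} = ±2.145
p-value ≈ 0.0008
Decision: reject H₀

Answer: t = -4.2254, reject H₀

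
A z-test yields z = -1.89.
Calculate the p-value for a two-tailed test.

Answer: p-value ≈ 0.0588

Derivation:
For z = -1.89:
p = 2×P(Z > |-1.89|) = 2×(1 - Φ(1.89)) = 0.0588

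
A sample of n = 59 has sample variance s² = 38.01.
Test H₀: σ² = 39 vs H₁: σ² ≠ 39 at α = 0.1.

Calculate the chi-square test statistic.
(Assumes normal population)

Answer: χ² = 56.5277, fail to reject H₀

Derivation:
df = n - 1 = 58
χ² = (n-1)s²/σ₀² = 58×38.01/39 = 56.5277
Critical values: χ²_{0.95,58} = 41.492, χ²_{0.05,58} = 76.778
Rejection region: χ² < 41.492 or χ² > 76.778
Decision: fail to reject H₀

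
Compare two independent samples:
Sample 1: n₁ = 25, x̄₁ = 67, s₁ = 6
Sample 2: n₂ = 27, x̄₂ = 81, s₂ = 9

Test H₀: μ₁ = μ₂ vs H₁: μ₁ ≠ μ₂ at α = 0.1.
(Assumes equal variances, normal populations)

Pooled variance: s²_p = [24×6² + 26×9²]/(50) = 59.4000
s_p = 7.7071
SE = s_p×√(1/n₁ + 1/n₂) = 7.7071×√(1/25 + 1/27) = 2.1391
t = (x̄₁ - x̄₂)/SE = (67 - 81)/2.1391 = -6.5448
df = 50, t-critical = ±1.676
Decision: reject H₀

Answer: t = -6.5448, reject H₀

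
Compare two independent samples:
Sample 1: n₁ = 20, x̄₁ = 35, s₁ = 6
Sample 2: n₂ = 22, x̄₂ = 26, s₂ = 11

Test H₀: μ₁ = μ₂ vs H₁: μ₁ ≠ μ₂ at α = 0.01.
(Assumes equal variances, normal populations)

Answer: t = 3.2442, reject H₀

Derivation:
Pooled variance: s²_p = [19×6² + 21×11²]/(40) = 80.6250
s_p = 8.9791
SE = s_p×√(1/n₁ + 1/n₂) = 8.9791×√(1/20 + 1/22) = 2.7742
t = (x̄₁ - x̄₂)/SE = (35 - 26)/2.7742 = 3.2442
df = 40, t-critical = ±2.704
Decision: reject H₀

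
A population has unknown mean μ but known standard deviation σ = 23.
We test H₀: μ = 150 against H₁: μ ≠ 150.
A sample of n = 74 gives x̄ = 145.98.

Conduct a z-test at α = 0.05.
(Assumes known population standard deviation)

Answer: z = -1.5035, fail to reject H₀

Derivation:
Standard error: SE = σ/√n = 23/√74 = 2.6737
z-statistic: z = (x̄ - μ₀)/SE = (145.98 - 150)/2.6737 = -1.5035
Critical value: ±1.960
p-value = 0.1327
Decision: fail to reject H₀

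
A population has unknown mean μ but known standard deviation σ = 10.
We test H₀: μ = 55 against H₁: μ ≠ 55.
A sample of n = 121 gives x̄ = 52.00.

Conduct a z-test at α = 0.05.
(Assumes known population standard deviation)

Answer: z = -3.3000, reject H₀

Derivation:
Standard error: SE = σ/√n = 10/√121 = 0.9091
z-statistic: z = (x̄ - μ₀)/SE = (52.00 - 55)/0.9091 = -3.3000
Critical value: ±1.960
p-value = 0.0010
Decision: reject H₀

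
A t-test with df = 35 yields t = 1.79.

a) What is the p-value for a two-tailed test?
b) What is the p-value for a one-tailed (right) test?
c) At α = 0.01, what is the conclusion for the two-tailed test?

Answer: a) 0.0821, b) 0.0411, c) fail to reject H₀

Derivation:
Using t-distribution with df = 35:
a) Two-tailed: p = 2×P(T > 1.79) = 0.0821
b) One-tailed: p = P(T > 1.79) = 0.0411
c) 0.0821 ≥ 0.01, fail to reject H₀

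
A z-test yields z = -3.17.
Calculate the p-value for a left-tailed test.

For z = -3.17:
p = P(Z < -3.17) = Φ(-3.17) = 0.0008

Answer: p-value ≈ 0.0008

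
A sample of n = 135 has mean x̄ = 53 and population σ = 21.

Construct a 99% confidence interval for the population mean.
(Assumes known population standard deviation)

Answer: (48.3441, 57.6559)

Derivation:
Confidence level: 99%, α = 0.01
z_0.005 = 2.576
SE = σ/√n = 21/√135 = 1.8074
Margin of error = 2.576 × 1.8074 = 4.6559
CI: x̄ ± margin = 53 ± 4.6559
CI: (48.3441, 57.6559)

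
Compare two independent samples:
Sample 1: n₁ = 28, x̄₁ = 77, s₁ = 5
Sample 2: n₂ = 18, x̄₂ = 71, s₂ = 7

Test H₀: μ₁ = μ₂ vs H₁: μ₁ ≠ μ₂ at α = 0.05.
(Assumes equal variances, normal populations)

Pooled variance: s²_p = [27×5² + 17×7²]/(44) = 34.2727
s_p = 5.8543
SE = s_p×√(1/n₁ + 1/n₂) = 5.8543×√(1/28 + 1/18) = 1.7686
t = (x̄₁ - x̄₂)/SE = (77 - 71)/1.7686 = 3.3925
df = 44, t-critical = ±2.015
Decision: reject H₀

Answer: t = 3.3925, reject H₀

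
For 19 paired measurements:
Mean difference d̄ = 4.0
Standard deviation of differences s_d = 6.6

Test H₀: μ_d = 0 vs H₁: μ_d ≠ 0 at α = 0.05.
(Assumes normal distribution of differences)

Answer: t = 2.6418, reject H₀

Derivation:
df = n - 1 = 18
SE = s_d/√n = 6.6/√19 = 1.5141
t = d̄/SE = 4.0/1.5141 = 2.6418
Critical value: t_{0.025,18} = ±2.101
p-value ≈ 0.0166
Decision: reject H₀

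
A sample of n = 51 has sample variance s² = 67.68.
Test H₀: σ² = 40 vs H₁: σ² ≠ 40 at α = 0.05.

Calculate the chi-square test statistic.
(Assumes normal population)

df = n - 1 = 50
χ² = (n-1)s²/σ₀² = 50×67.68/40 = 84.6000
Critical values: χ²_{0.975,50} = 32.357, χ²_{0.025,50} = 71.420
Rejection region: χ² < 32.357 or χ² > 71.420
Decision: reject H₀

Answer: χ² = 84.6000, reject H₀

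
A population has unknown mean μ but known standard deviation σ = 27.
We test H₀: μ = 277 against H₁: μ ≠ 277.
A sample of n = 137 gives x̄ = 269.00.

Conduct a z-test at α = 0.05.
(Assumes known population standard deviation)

Answer: z = -3.4680, reject H₀

Derivation:
Standard error: SE = σ/√n = 27/√137 = 2.3068
z-statistic: z = (x̄ - μ₀)/SE = (269.00 - 277)/2.3068 = -3.4680
Critical value: ±1.960
p-value = 0.0005
Decision: reject H₀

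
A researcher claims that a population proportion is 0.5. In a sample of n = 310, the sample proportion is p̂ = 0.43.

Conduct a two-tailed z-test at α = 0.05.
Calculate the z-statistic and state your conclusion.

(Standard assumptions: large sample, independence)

H₀: p = 0.5, H₁: p ≠ 0.5
Standard error: SE = √(p₀(1-p₀)/n) = √(0.5×0.5/310) = 0.028398
z-statistic: z = (p̂ - p₀)/SE = (0.43 - 0.5)/0.028398 = -2.4650
Critical value: z_0.025 = ±1.960
p-value = 0.0137
Decision: reject H₀ at α = 0.05

Answer: z = -2.4650, reject H₀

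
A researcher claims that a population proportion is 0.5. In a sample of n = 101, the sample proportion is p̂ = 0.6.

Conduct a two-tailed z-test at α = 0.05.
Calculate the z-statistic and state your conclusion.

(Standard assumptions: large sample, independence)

H₀: p = 0.5, H₁: p ≠ 0.5
Standard error: SE = √(p₀(1-p₀)/n) = √(0.5×0.5/101) = 0.049752
z-statistic: z = (p̂ - p₀)/SE = (0.6 - 0.5)/0.049752 = 2.0100
Critical value: z_0.025 = ±1.960
p-value = 0.0444
Decision: reject H₀ at α = 0.05

Answer: z = 2.0100, reject H₀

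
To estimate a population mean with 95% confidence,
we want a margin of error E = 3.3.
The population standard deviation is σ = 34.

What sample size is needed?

z_0.025 = 1.960
n = (z×σ/E)² = (1.960×34/3.3)²
n = 407.7952
Round up: n = 408

Answer: n = 408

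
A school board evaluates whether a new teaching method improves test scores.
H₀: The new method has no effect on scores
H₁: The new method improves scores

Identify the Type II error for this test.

Answer: Failing to adopt an effective teaching method

Derivation:
Type I error (α): Rejecting H₀ when H₀ is true
Type II error (β): Failing to reject H₀ when H₁ is true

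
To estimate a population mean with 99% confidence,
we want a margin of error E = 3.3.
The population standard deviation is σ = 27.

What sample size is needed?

Answer: n = 445

Derivation:
z_0.005 = 2.576
n = (z×σ/E)² = (2.576×27/3.3)²
n = 444.2131
Round up: n = 445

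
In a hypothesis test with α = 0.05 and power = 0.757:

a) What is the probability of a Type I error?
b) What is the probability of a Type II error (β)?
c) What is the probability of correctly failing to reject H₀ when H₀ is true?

Answer: a) 0.05, b) 0.243, c) 0.95

Derivation:
a) Type I error probability = α = 0.05
b) Power = P(reject H₀ | H₁ true) = 1 - β = 0.757, so Type II error probability = β = 1 - Power = 0.243
c) P(fail to reject H₀ | H₀ true) = 1 - α = 0.95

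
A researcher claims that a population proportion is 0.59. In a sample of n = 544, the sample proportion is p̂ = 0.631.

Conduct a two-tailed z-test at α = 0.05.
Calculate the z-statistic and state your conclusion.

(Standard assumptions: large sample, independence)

H₀: p = 0.59, H₁: p ≠ 0.59
Standard error: SE = √(p₀(1-p₀)/n) = √(0.59×0.41/544) = 0.021087
z-statistic: z = (p̂ - p₀)/SE = (0.631 - 0.59)/0.021087 = 1.9443
Critical value: z_0.025 = ±1.960
p-value = 0.0519
Decision: fail to reject H₀ at α = 0.05

Answer: z = 1.9443, fail to reject H₀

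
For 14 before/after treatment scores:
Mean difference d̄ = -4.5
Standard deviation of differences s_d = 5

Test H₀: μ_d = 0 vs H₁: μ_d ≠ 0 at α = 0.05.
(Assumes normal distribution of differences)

Answer: t = -3.3675, reject H₀

Derivation:
df = n - 1 = 13
SE = s_d/√n = 5/√14 = 1.3363
t = d̄/SE = -4.5/1.3363 = -3.3675
Critical value: t_{0.025,13} = ±2.160
p-value ≈ 0.0050
Decision: reject H₀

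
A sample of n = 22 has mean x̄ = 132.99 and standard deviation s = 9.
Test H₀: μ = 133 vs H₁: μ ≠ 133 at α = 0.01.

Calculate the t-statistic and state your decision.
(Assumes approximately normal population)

Answer: t = -0.0052, fail to reject H₀

Derivation:
df = n - 1 = 21
SE = s/√n = 9/√22 = 1.9188
t = (x̄ - μ₀)/SE = (132.99 - 133)/1.9188 = -0.0052
Critical value: t_{0.005,21} = ±2.831
p-value ≈ 0.9959
Decision: fail to reject H₀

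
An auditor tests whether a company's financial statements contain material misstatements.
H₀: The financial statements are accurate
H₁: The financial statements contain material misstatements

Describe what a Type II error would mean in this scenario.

Type I error: rejecting H₀ when it is actually true (false positive).
Type II error: failing to reject H₀ when H₁ is actually true (false negative).

Answer: Failing to detect material misstatements that are actually present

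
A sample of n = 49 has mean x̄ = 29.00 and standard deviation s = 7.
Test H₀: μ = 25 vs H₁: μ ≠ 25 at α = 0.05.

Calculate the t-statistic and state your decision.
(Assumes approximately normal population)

df = n - 1 = 48
SE = s/√n = 7/√49 = 1.0000
t = (x̄ - μ₀)/SE = (29.00 - 25)/1.0000 = 4.0000
Critical value: t_{0.025,48} = ±2.011
p-value ≈ 0.0002
Decision: reject H₀

Answer: t = 4.0000, reject H₀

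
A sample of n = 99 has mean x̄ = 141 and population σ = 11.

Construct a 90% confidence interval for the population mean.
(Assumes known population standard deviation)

Answer: (139.1815, 142.8185)

Derivation:
Confidence level: 90%, α = 0.1
z_0.05 = 1.645
SE = σ/√n = 11/√99 = 1.1055
Margin of error = 1.645 × 1.1055 = 1.8185
CI: x̄ ± margin = 141 ± 1.8185
CI: (139.1815, 142.8185)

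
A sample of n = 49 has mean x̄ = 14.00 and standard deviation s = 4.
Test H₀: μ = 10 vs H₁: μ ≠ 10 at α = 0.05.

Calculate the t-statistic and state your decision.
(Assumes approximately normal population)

df = n - 1 = 48
SE = s/√n = 4/√49 = 0.5714
t = (x̄ - μ₀)/SE = (14.00 - 10)/0.5714 = 7.0004
Critical value: t_{0.025,48} = ±2.011
p-value < 0.0001
Decision: reject H₀

Answer: t = 7.0004, reject H₀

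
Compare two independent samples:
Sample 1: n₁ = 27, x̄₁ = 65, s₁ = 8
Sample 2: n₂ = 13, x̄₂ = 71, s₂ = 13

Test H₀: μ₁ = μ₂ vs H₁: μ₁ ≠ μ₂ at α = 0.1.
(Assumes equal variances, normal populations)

Pooled variance: s²_p = [26×8² + 12×13²]/(38) = 97.1579
s_p = 9.8569
SE = s_p×√(1/n₁ + 1/n₂) = 9.8569×√(1/27 + 1/13) = 3.3275
t = (x̄₁ - x̄₂)/SE = (65 - 71)/3.3275 = -1.8032
df = 38, t-critical = ±1.686
Decision: reject H₀

Answer: t = -1.8032, reject H₀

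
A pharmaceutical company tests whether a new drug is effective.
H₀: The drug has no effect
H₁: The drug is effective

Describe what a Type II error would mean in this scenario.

Answer: Failing to detect the drug's effect when it actually works

Derivation:
Type I error (α): Rejecting H₀ when H₀ is true
Type II error (β): Failing to reject H₀ when H₁ is true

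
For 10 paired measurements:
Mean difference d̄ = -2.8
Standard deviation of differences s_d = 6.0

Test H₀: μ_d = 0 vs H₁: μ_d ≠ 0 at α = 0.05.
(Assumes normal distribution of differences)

Answer: t = -1.4757, fail to reject H₀

Derivation:
df = n - 1 = 9
SE = s_d/√n = 6.0/√10 = 1.8974
t = d̄/SE = -2.8/1.8974 = -1.4757
Critical value: t_{0.025,9} = ±2.262
p-value ≈ 0.1741
Decision: fail to reject H₀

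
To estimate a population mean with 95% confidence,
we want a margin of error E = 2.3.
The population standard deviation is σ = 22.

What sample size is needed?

z_0.025 = 1.960
n = (z×σ/E)² = (1.960×22/2.3)²
n = 351.4810
Round up: n = 352

Answer: n = 352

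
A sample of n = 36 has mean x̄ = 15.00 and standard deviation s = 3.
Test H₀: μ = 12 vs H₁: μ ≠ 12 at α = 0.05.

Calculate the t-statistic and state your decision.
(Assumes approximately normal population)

Answer: t = 6.0000, reject H₀

Derivation:
df = n - 1 = 35
SE = s/√n = 3/√36 = 0.5000
t = (x̄ - μ₀)/SE = (15.00 - 12)/0.5000 = 6.0000
Critical value: t_{0.025,35} = ±2.030
p-value < 0.0001
Decision: reject H₀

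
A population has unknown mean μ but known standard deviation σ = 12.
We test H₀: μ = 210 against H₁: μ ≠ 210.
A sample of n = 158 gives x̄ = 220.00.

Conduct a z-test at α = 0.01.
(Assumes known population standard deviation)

Answer: z = 10.4745, reject H₀

Derivation:
Standard error: SE = σ/√n = 12/√158 = 0.9547
z-statistic: z = (x̄ - μ₀)/SE = (220.00 - 210)/0.9547 = 10.4745
Critical value: ±2.576
p-value < 0.0001
Decision: reject H₀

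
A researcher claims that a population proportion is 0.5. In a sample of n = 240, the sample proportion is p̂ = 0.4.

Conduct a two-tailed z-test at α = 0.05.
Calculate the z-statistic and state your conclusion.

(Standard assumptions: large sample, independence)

H₀: p = 0.5, H₁: p ≠ 0.5
Standard error: SE = √(p₀(1-p₀)/n) = √(0.5×0.5/240) = 0.032275
z-statistic: z = (p̂ - p₀)/SE = (0.4 - 0.5)/0.032275 = -3.0984
Critical value: z_0.025 = ±1.960
p-value = 0.0019
Decision: reject H₀ at α = 0.05

Answer: z = -3.0984, reject H₀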